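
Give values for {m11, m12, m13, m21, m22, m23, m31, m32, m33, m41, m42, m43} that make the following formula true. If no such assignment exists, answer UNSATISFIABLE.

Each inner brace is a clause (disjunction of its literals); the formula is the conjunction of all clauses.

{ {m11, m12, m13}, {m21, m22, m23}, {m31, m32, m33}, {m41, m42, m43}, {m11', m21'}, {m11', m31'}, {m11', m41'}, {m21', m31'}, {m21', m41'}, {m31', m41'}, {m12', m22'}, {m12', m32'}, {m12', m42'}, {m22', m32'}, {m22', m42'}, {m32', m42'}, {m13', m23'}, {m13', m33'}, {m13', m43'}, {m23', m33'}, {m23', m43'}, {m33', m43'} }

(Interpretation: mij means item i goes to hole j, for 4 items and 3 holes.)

UNSATISFIABLE

Suppose m11 = 0.
Suppose m12 = 1.
Unit clause (m22') forces m22 = 0.
Unit clause (m32') forces m32 = 0.
Unit clause (m42') forces m42 = 0.
Suppose m21 = 1.
Unit clause (m31') forces m31 = 0.
Unit clause (m33) forces m33 = 1.
Unit clause (m41') forces m41 = 0.
Unit clause (m43) forces m43 = 1.
Now (m43') is unsatisfied and unit — conflict.
Backtrack on m21: now try m21 = 0.
Unit clause (m23) forces m23 = 1.
Unit clause (m13') forces m13 = 0.
Unit clause (m33') forces m33 = 0.
Unit clause (m31) forces m31 = 1.
Unit clause (m41') forces m41 = 0.
Unit clause (m43) forces m43 = 1.
Now (m43') is unsatisfied and unit — conflict.
Both values of m21 lead to a conflict.
Backtrack on m12: now try m12 = 0.
Unit clause (m13) forces m13 = 1.
Unit clause (m23') forces m23 = 0.
Unit clause (m33') forces m33 = 0.
Unit clause (m43') forces m43 = 0.
Suppose m21 = 1.
Unit clause (m31') forces m31 = 0.
Unit clause (m32) forces m32 = 1.
Unit clause (m41') forces m41 = 0.
Unit clause (m42) forces m42 = 1.
Now (m42') is unsatisfied and unit — conflict.
Backtrack on m21: now try m21 = 0.
Unit clause (m22) forces m22 = 1.
Unit clause (m32') forces m32 = 0.
Unit clause (m31) forces m31 = 1.
Unit clause (m41') forces m41 = 0.
Unit clause (m42) forces m42 = 1.
Now (m42') is unsatisfied and unit — conflict.
Both values of m21 lead to a conflict.
Both values of m12 lead to a conflict.
Backtrack on m11: now try m11 = 1.
Unit clause (m21') forces m21 = 0.
Unit clause (m31') forces m31 = 0.
Unit clause (m41') forces m41 = 0.
Suppose m22 = 1.
Unit clause (m12') forces m12 = 0.
Unit clause (m32') forces m32 = 0.
Unit clause (m33) forces m33 = 1.
Unit clause (m42') forces m42 = 0.
Unit clause (m43) forces m43 = 1.
Now (m43') is unsatisfied and unit — conflict.
Backtrack on m22: now try m22 = 0.
Unit clause (m23) forces m23 = 1.
Unit clause (m13') forces m13 = 0.
Unit clause (m33') forces m33 = 0.
Unit clause (m32) forces m32 = 1.
Unit clause (m12') forces m12 = 0.
Unit clause (m42') forces m42 = 0.
Unit clause (m43) forces m43 = 1.
Now (m43') is unsatisfied and unit — conflict.
Both values of m22 lead to a conflict.
Both values of m11 lead to a conflict.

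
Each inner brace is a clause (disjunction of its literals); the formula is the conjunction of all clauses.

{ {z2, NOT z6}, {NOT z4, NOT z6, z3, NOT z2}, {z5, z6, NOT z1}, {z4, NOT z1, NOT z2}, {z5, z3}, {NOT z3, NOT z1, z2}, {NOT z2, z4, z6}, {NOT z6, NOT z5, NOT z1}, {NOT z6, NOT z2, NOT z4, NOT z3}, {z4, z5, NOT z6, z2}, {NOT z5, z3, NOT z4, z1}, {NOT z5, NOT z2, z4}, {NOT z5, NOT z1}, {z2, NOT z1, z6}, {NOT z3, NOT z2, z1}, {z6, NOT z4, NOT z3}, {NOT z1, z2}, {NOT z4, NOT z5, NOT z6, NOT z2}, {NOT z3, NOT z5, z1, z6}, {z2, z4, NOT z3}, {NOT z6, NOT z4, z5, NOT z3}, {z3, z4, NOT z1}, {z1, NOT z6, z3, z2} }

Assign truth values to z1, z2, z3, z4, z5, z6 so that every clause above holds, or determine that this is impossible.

Branch on z2: set z2 = false.
(NOT z6) alone gives z6 = false.
(NOT z1) alone gives z1 = false.
Branch on z5: set z5 = true.
(NOT z3) alone gives z3 = false.
(NOT z4) alone gives z4 = false.
This assignment satisfies each clause.

z1=false,  z2=false,  z3=false,  z4=false,  z5=true,  z6=false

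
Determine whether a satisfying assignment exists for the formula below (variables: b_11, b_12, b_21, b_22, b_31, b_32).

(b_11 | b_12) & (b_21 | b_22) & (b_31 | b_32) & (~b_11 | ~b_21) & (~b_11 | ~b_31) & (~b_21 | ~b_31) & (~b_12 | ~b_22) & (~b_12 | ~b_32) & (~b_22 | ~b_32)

Try b_11 = 1.
Unit clause (~b_21) forces b_21 = 0.
Unit clause (b_22) forces b_22 = 1.
Unit clause (~b_31) forces b_31 = 0.
Unit clause (b_32) forces b_32 = 1.
Now (~b_32) is unsatisfied and unit — conflict.
Backtrack on b_11: now try b_11 = 0.
Unit clause (b_12) forces b_12 = 1.
Unit clause (~b_22) forces b_22 = 0.
Unit clause (b_21) forces b_21 = 1.
Unit clause (~b_31) forces b_31 = 0.
Unit clause (b_32) forces b_32 = 1.
Now (~b_32) is unsatisfied and unit — conflict.
Neither b_11 = 1 nor b_11 = 0 works.
No assignment satisfies every clause.

No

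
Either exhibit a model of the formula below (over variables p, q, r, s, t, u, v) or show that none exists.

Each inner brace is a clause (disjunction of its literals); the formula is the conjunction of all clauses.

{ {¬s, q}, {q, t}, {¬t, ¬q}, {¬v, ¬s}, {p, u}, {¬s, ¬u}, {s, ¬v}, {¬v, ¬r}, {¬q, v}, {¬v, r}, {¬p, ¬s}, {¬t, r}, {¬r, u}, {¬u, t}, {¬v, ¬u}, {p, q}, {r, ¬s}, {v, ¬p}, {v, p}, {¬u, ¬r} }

Try s = False.
From the singleton clause (¬v), v = False.
From the singleton clause (¬q), q = False.
From the singleton clause (t), t = True.
From the singleton clause (r), r = True.
From the singleton clause (u), u = True.
But (¬u) is also a unit clause — contradiction.
Backtrack on s: now try s = True.
From the singleton clause (q), q = True.
From the singleton clause (¬t), t = False.
From the singleton clause (¬v), v = False.
But (v) is also a unit clause — contradiction.
Either choice for s ends in contradiction.

UNSATISFIABLE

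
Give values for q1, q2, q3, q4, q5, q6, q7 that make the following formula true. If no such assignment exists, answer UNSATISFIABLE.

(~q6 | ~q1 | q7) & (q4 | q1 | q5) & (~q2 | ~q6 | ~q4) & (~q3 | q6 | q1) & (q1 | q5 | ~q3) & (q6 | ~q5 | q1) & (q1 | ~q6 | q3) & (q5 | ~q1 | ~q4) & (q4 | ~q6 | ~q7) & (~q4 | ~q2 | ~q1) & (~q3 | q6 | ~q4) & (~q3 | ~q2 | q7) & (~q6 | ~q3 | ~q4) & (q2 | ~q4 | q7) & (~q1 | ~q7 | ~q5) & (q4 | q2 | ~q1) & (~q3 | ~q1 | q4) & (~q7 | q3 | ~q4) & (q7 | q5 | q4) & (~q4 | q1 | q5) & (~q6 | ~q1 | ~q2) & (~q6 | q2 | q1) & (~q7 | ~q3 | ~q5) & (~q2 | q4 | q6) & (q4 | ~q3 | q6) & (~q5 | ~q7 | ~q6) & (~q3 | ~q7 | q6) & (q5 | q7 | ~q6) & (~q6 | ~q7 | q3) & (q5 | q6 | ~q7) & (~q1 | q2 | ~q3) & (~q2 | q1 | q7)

UNSATISFIABLE

Try q6 = 0.
Try q3 = 0.
Try q5 = 0.
From the singleton clause (~q7), q7 = 0.
From the singleton clause (q4), q4 = 1.
From the singleton clause (~q1), q1 = 0.
That conflicts with the unit clause (q1).
Undo q5 and try q5 = 1.
From the singleton clause (q1), q1 = 1.
From the singleton clause (~q7), q7 = 0.
Try q4 = 0.
From the singleton clause (q2), q2 = 1.
That conflicts with the unit clause (~q2).
Undo q4 and try q4 = 1.
From the singleton clause (~q2), q2 = 0.
That conflicts with the unit clause (q2).
Both values of q4 lead to a conflict.
Both values of q5 lead to a conflict.
Undo q3 and try q3 = 1.
From the singleton clause (q1), q1 = 1.
From the singleton clause (~q4), q4 = 0.
That conflicts with the unit clause (q4).
Both values of q3 lead to a conflict.
Undo q6 and try q6 = 1.
Try q1 = 0.
From the singleton clause (q3), q3 = 1.
From the singleton clause (q5), q5 = 1.
From the singleton clause (~q4), q4 = 0.
From the singleton clause (~q7), q7 = 0.
From the singleton clause (~q2), q2 = 0.
That conflicts with the unit clause (q2).
Undo q1 and try q1 = 1.
From the singleton clause (q7), q7 = 1.
From the singleton clause (q4), q4 = 1.
From the singleton clause (~q2), q2 = 0.
From the singleton clause (q5), q5 = 1.
That conflicts with the unit clause (~q5).
Both values of q1 lead to a conflict.
Both values of q6 lead to a conflict.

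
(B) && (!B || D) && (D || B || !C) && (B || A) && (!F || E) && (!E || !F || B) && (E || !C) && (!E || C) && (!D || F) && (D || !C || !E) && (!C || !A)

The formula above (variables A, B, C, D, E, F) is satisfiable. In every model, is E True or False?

Suppose E = false.
(B) alone gives B = true.
(D) alone gives D = true.
(!F) alone gives F = false.
But (F) is also a unit clause — contradiction.
So every satisfying assignment has E = True.

True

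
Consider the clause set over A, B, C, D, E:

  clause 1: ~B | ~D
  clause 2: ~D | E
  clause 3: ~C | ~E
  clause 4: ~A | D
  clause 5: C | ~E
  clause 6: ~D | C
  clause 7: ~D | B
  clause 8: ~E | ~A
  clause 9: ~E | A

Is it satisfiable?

Suppose B = 0.
The clause (~D) is unit, so D = 0.
The clause (~A) is unit, so A = 0.
The clause (~E) is unit, so E = 0.
All clauses hold; C can take either value.
A satisfying assignment: A: 0,  B: 0,  C: 0,  D: 0,  E: 0.

Satisfiable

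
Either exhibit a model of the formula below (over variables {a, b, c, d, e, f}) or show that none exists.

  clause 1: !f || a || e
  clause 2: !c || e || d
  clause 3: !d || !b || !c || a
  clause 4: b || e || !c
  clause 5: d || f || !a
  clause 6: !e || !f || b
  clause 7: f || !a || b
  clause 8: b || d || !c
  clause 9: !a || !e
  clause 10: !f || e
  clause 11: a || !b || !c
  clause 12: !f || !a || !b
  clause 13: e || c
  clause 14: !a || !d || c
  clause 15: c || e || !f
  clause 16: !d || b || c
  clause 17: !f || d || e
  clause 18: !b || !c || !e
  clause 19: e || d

Suppose a = false.
Suppose f = true.
(e) alone gives e = true.
(b) alone gives b = true.
(!c) alone gives c = false.
All clauses hold; d can take either value.

a ↦ false; b ↦ true; c ↦ false; d ↦ false; e ↦ true; f ↦ true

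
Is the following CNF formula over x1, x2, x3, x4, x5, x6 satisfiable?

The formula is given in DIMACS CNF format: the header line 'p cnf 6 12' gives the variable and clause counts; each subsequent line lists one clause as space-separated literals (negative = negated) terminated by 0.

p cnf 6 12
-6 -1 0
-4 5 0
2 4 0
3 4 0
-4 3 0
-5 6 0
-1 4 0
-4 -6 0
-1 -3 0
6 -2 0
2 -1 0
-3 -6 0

No, unsatisfiable

Case x6 = False:
Unit clause (¬x5) forces x5 = False.
Unit clause (¬x4) forces x4 = False.
Unit clause (x2) forces x2 = True.
But (¬x2) is also a unit clause — contradiction.
So x6 must be the other value — set x6 = True.
Unit clause (¬x1) forces x1 = False.
Unit clause (¬x4) forces x4 = False.
Unit clause (x2) forces x2 = True.
Unit clause (x3) forces x3 = True.
But (¬x3) is also a unit clause — contradiction.
Both values of x6 lead to a conflict.
No assignment satisfies every clause.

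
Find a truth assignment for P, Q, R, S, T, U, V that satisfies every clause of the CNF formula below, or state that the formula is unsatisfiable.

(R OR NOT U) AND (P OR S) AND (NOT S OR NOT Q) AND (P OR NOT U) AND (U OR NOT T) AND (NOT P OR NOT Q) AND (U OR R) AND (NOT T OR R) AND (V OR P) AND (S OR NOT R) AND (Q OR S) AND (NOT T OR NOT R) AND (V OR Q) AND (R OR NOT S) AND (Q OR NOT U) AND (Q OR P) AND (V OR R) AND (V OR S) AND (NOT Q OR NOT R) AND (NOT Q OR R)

Branch on R: set R = true.
The clause (S) is unit, so S = true.
The clause (NOT Q) is unit, so Q = false.
The clause (NOT T) is unit, so T = false.
The clause (V) is unit, so V = true.
The clause (NOT U) is unit, so U = false.
The clause (P) is unit, so P = true.
This assignment satisfies each clause.

P ↦ true,  Q ↦ false,  R ↦ true,  S ↦ true,  T ↦ false,  U ↦ false,  V ↦ true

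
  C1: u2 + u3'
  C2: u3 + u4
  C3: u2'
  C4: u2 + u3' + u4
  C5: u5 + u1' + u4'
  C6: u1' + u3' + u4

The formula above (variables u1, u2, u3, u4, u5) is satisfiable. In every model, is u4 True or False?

True

Suppose u4 = 0.
From the singleton clause (u3), u3 = 1.
From the singleton clause (u2), u2 = 1.
That conflicts with the unit clause (u2').
So every satisfying assignment has u4 = True.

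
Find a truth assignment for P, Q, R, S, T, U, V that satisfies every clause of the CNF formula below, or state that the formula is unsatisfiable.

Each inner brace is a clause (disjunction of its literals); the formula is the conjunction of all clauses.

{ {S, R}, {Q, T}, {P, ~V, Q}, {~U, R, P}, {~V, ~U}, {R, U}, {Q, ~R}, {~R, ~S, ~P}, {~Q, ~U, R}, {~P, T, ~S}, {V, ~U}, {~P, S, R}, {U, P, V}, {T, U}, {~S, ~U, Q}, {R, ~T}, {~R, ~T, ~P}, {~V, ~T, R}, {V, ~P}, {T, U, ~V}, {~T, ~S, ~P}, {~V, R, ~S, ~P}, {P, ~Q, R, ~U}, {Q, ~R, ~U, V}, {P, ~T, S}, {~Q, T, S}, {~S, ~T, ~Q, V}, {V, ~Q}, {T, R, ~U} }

P=0,  Q=1,  R=1,  S=1,  T=1,  U=0,  V=1

Case S = 1:
Case Q = 1:
The clause (V) is unit, so V = 1.
The clause (~U) is unit, so U = 0.
The clause (R) is unit, so R = 1.
The clause (~P) is unit, so P = 0.
The clause (T) is unit, so T = 1.
All clauses are satisfied.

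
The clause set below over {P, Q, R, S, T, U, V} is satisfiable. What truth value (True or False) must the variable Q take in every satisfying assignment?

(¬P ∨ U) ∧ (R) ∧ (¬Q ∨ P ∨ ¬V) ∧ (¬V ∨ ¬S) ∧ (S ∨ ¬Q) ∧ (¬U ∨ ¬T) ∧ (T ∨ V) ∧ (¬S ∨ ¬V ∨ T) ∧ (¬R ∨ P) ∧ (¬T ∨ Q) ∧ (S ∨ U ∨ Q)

Suppose Q = True.
Unit clause (R) forces R = True.
Unit clause (S) forces S = True.
Unit clause (¬V) forces V = False.
Unit clause (T) forces T = True.
Unit clause (¬U) forces U = False.
Unit clause (¬P) forces P = False.
Now (P) is unsatisfied and unit — conflict.
So every satisfying assignment has Q = False.

False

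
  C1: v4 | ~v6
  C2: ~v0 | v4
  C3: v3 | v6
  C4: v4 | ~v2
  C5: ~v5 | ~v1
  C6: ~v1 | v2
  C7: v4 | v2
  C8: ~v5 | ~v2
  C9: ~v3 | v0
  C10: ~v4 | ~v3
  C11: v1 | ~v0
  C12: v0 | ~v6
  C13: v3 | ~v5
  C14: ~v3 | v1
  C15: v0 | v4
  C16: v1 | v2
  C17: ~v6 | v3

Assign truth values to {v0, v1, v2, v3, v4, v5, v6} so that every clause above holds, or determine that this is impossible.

UNSATISFIABLE

Branch on v4: set v4 = 1.
From the singleton clause (~v3), v3 = 0.
From the singleton clause (v6), v6 = 1.
That conflicts with the unit clause (~v6).
Undo v4 and try v4 = 0.
From the singleton clause (~v6), v6 = 0.
From the singleton clause (~v0), v0 = 0.
That conflicts with the unit clause (v0).
Either choice for v4 ends in contradiction.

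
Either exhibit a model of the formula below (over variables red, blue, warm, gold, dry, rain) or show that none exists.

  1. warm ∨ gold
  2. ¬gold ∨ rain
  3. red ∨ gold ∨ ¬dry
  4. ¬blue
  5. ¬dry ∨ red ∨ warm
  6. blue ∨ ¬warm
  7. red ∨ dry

The clause (¬blue) is unit, so blue = False.
The clause (¬warm) is unit, so warm = False.
The clause (gold) is unit, so gold = True.
The clause (rain) is unit, so rain = True.
Suppose dry = False.
The clause (red) is unit, so red = True.
This assignment satisfies each clause.

red: True; blue: False; warm: False; gold: True; dry: False; rain: True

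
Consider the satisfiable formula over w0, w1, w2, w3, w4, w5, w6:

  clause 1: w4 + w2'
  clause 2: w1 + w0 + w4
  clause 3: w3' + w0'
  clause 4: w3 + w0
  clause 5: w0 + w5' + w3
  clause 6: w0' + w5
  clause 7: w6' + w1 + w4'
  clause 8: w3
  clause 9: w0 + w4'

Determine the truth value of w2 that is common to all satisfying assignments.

False

Suppose w2 = 1.
From the singleton clause (w4), w4 = 1.
From the singleton clause (w3), w3 = 1.
From the singleton clause (w0'), w0 = 0.
But (w0) is also a unit clause — contradiction.
So every satisfying assignment has w2 = False.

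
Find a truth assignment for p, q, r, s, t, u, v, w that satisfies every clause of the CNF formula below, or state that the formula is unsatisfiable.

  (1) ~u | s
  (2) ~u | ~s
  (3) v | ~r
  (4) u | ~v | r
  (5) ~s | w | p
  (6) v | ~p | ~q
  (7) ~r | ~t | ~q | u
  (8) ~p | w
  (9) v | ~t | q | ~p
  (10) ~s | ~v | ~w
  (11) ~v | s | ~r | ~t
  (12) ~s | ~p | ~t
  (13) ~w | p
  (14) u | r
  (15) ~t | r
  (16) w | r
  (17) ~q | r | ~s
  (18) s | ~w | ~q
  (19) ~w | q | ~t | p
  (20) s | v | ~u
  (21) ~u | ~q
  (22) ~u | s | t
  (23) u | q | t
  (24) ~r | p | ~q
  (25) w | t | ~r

Case u = 0:
From the singleton clause (r), r = 1.
From the singleton clause (v), v = 1.
Case t = 0:
From the singleton clause (q), q = 1.
From the singleton clause (p), p = 1.
From the singleton clause (w), w = 1.
From the singleton clause (~s), s = 0.
But (s) is also a unit clause — contradiction.
Undo t and try t = 1.
From the singleton clause (~q), q = 0.
From the singleton clause (s), s = 1.
From the singleton clause (~w), w = 0.
From the singleton clause (p), p = 1.
But (~p) is also a unit clause — contradiction.
Both values of t lead to a conflict.
Undo u and try u = 1.
From the singleton clause (s), s = 1.
But (~s) is also a unit clause — contradiction.
Both values of u lead to a conflict.

UNSATISFIABLE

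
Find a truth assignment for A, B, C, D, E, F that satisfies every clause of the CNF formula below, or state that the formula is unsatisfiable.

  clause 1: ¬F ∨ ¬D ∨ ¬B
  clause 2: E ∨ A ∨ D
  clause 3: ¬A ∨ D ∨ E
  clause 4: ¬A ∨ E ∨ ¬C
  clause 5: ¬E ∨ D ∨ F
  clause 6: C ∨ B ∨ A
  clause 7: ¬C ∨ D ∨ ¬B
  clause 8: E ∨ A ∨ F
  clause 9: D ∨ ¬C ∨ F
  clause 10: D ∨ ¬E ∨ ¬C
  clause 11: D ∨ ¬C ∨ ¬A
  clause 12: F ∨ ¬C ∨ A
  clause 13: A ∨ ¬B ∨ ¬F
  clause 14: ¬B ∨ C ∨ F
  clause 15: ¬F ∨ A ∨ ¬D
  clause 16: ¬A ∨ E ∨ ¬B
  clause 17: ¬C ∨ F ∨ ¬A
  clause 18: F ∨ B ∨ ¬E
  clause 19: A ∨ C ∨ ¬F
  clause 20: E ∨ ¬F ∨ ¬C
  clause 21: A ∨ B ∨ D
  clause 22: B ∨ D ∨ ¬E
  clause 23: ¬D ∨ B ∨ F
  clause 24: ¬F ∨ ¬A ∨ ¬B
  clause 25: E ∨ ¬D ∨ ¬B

Try F = True.
Try D = True.
The clause (¬B) is unit, so B = False.
The clause (A) is unit, so A = True.
Try E = True.
All clauses hold; C can take either value.

A=True; B=False; C=True; D=True; E=True; F=True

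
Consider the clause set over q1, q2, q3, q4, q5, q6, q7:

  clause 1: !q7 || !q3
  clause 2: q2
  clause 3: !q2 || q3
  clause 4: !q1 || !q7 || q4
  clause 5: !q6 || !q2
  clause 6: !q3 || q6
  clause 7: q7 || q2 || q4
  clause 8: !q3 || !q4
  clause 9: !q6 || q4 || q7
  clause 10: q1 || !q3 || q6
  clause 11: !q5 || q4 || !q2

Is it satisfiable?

No, unsatisfiable

Unit clause (q2) forces q2 = true.
Unit clause (q3) forces q3 = true.
Unit clause (!q7) forces q7 = false.
Unit clause (!q6) forces q6 = false.
But (q6) is also a unit clause — contradiction.
No assignment satisfies every clause.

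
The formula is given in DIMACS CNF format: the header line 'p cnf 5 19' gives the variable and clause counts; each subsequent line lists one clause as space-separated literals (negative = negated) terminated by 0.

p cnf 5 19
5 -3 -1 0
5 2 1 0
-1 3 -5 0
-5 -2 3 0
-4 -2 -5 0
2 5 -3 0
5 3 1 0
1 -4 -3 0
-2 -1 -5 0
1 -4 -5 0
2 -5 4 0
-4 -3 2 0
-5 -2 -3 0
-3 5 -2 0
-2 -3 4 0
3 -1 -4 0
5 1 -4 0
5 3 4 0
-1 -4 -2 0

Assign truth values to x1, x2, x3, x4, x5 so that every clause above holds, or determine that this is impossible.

UNSATISFIABLE

Case x5 = True:
Case x1 = False:
Unit clause (¬x4) forces x4 = False.
Unit clause (x2) forces x2 = True.
Unit clause (x3) forces x3 = True.
But (¬x3) is also a unit clause — contradiction.
That branch fails; take x1 = True instead.
Unit clause (x3) forces x3 = True.
Unit clause (¬x2) forces x2 = False.
Unit clause (x4) forces x4 = True.
But (¬x4) is also a unit clause — contradiction.
Either choice for x1 ends in contradiction.
That branch fails; take x5 = False instead.
Case x3 = False:
Unit clause (x1) forces x1 = True.
Unit clause (¬x4) forces x4 = False.
But (x4) is also a unit clause — contradiction.
That branch fails; take x3 = True instead.
Unit clause (¬x1) forces x1 = False.
Unit clause (x2) forces x2 = True.
But (¬x2) is also a unit clause — contradiction.
Either choice for x3 ends in contradiction.
Either choice for x5 ends in contradiction.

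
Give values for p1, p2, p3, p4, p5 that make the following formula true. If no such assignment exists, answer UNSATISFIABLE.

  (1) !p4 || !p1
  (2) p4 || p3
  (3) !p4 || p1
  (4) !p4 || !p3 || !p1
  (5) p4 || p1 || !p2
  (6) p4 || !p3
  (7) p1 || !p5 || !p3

Branch on p4: set p4 = false.
(p3) alone gives p3 = true.
Now (!p3) is unsatisfied and unit — conflict.
So p4 must be the other value — set p4 = true.
(!p1) alone gives p1 = false.
Now (p1) is unsatisfied and unit — conflict.
Either choice for p4 ends in contradiction.

UNSATISFIABLE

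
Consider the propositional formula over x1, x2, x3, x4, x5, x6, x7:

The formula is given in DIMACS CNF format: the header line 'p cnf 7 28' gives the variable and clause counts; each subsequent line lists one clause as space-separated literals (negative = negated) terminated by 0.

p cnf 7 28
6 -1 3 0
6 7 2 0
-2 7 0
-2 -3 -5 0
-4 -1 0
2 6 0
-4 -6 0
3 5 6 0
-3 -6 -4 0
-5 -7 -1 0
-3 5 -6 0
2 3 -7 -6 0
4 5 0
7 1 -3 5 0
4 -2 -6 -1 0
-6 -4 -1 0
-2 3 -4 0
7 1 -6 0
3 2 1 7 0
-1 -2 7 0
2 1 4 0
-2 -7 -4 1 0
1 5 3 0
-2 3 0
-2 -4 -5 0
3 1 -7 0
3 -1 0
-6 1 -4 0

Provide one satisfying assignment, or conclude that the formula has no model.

x1=True, x2=False, x3=True, x4=False, x5=True, x6=True, x7=False

Suppose x2 = False.
(x6) alone gives x6 = True.
(¬x4) alone gives x4 = False.
(x5) alone gives x5 = True.
(x1) alone gives x1 = True.
(¬x7) alone gives x7 = False.
(x3) alone gives x3 = True.
This assignment satisfies each clause.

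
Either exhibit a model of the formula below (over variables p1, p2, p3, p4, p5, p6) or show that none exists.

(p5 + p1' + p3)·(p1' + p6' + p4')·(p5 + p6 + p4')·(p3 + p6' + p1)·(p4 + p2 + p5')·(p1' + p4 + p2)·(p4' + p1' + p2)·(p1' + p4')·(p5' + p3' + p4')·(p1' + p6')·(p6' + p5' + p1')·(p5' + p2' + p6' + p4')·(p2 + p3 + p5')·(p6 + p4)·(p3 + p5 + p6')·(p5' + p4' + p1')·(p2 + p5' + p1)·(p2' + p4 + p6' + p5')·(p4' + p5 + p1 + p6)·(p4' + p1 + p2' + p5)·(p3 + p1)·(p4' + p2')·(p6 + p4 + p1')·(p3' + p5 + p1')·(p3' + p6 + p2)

p1: 0; p2: 0; p3: 1; p4: 0; p5: 0; p6: 1

Branch on p1: set p1 = 0.
From the singleton clause (p3), p3 = 1.
Branch on p5: set p5 = 0.
Branch on p6: set p6 = 1.
Branch on p4: set p4 = 0.
Every clause is now satisfied; p2 is unconstrained.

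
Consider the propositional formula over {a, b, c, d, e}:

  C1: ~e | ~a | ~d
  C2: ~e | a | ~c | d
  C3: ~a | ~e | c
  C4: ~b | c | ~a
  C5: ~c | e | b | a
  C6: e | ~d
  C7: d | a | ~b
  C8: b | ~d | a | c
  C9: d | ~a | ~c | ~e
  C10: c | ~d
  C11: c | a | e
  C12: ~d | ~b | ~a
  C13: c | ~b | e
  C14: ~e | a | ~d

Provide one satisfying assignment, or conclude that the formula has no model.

Branch on e: set e = 0.
The clause (~d) is unit, so d = 0.
Branch on a: set a = 1.
Branch on b: set b = 0.
No clause remains; c is free.

a=1,  b=0,  c=0,  d=0,  e=0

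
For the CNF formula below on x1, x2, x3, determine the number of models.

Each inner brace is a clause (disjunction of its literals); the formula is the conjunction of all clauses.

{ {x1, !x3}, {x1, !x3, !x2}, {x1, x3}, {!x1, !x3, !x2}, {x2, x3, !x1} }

There are 2^3 = 8 truth assignments over (x1, x2, x3).
Check each against the 5 clauses (columns in the order x1, x2, x3):
  F F F  ✗ fails (x1 || x3)
  F F T  ✗ fails (x1 || !x3)
  F T F  ✗ fails (x1 || x3)
  F T T  ✗ fails (x1 || !x3)
  T F F  ✗ fails (x2 || x3 || !x1)
  T F T  ✓ satisfies all
  T T F  ✓ satisfies all
  T T T  ✗ fails (!x1 || !x3 || !x2)
2 of the 8 rows are models.

2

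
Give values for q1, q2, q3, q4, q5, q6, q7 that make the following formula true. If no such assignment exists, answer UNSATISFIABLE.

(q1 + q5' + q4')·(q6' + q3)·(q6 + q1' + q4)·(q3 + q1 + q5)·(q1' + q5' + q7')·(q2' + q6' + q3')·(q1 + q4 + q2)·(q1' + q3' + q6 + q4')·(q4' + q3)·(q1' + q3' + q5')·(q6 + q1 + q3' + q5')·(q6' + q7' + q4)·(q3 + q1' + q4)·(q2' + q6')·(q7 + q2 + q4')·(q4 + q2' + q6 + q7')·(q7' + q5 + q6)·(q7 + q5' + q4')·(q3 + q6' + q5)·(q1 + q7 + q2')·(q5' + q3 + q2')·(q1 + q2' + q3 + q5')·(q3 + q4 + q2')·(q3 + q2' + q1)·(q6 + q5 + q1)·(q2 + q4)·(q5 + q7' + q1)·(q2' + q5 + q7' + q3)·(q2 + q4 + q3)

q1=1,  q2=0,  q3=1,  q4=1,  q5=0,  q6=1,  q7=1

Branch on q6: set q6 = 1.
From the singleton clause (q3), q3 = 1.
From the singleton clause (q2'), q2 = 0.
From the singleton clause (q4), q4 = 1.
From the singleton clause (q7), q7 = 1.
Branch on q1: set q1 = 1.
From the singleton clause (q5'), q5 = 0.
Every clause now holds.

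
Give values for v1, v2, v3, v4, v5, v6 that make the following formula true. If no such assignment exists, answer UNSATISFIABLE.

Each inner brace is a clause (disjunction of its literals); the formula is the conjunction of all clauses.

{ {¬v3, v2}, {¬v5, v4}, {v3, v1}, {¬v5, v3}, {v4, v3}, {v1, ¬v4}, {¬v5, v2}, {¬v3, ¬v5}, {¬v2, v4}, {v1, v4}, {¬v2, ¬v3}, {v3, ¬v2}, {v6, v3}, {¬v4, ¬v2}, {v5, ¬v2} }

Try v3 = False.
From the singleton clause (v1), v1 = True.
From the singleton clause (¬v5), v5 = False.
From the singleton clause (v4), v4 = True.
From the singleton clause (¬v2), v2 = False.
From the singleton clause (v6), v6 = True.
All clauses are satisfied.

v1: True, v2: False, v3: False, v4: True, v5: False, v6: True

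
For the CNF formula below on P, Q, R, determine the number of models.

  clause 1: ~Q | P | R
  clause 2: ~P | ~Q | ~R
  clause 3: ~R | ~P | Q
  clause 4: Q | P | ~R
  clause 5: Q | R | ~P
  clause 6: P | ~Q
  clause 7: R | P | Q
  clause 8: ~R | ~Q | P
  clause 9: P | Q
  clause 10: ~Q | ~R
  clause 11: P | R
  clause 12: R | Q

1

There are 2^3 = 8 truth assignments over (P, Q, R).
Split on Q. With Q = 1, the clauses containing Q are satisfied and ~Q drops from the rest; 1 of the 2^2 = 4 assignments to the other variables satisfy what remains.
With Q = 0, by the same count on the reduced clause set, 0 assignments work.
(One model: P=T, Q=T, R=F.)
Total: 1 + 0 = 1.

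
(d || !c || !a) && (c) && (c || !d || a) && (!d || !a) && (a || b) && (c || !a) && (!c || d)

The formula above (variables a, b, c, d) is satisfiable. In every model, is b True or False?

Suppose b = false.
From the singleton clause (c), c = true.
From the singleton clause (a), a = true.
From the singleton clause (d), d = true.
That conflicts with the unit clause (!d).
So every satisfying assignment has b = True.

True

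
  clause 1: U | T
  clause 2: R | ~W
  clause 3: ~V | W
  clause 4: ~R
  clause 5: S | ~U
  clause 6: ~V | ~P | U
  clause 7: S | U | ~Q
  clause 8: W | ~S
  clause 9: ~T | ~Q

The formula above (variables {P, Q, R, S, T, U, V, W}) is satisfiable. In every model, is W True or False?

False

Suppose W = 1.
Unit clause (R) forces R = 1.
That conflicts with the unit clause (~R).
So every satisfying assignment has W = False.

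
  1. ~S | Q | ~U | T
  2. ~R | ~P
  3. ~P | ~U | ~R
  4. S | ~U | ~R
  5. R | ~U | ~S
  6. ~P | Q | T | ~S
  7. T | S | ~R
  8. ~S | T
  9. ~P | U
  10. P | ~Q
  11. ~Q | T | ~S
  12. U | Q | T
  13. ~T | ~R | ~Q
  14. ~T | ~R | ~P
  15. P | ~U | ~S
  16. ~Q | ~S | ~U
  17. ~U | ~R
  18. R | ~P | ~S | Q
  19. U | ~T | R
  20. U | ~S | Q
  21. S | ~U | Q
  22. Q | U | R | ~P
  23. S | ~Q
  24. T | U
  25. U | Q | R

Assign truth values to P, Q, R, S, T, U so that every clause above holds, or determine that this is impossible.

Case R = 1:
The clause (~P) is unit, so P = 0.
The clause (~Q) is unit, so Q = 0.
The clause (~U) is unit, so U = 0.
The clause (T) is unit, so T = 1.
The clause (~S) is unit, so S = 0.
All clauses are satisfied.

P ↦ 0; Q ↦ 0; R ↦ 1; S ↦ 0; T ↦ 1; U ↦ 0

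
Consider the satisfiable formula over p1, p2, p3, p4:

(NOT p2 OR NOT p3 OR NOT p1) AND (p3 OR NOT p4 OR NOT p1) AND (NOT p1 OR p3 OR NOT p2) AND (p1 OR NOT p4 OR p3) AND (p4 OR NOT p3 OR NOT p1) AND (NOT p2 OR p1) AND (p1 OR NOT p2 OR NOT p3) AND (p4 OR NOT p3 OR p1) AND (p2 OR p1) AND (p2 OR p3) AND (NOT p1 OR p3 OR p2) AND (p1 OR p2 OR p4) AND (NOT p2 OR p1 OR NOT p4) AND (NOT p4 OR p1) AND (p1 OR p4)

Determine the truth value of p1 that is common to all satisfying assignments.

Suppose p1 = false.
(NOT p2) alone gives p2 = false.
But (p2) is also a unit clause — contradiction.
So every satisfying assignment has p1 = True.

True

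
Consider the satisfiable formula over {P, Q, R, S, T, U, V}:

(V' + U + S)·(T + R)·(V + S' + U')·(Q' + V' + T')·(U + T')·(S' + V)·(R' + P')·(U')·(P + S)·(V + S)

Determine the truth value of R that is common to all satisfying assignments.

True

Suppose R = 0.
Unit clause (T) forces T = 1.
Unit clause (U) forces U = 1.
Now (U') is unsatisfied and unit — conflict.
So every satisfying assignment has R = True.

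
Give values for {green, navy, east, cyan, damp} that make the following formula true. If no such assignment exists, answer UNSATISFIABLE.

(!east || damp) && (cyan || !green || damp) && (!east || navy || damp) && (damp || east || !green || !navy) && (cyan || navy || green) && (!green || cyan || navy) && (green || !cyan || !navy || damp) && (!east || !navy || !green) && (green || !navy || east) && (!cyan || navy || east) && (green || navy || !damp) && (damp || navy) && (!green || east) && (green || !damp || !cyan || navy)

Suppose east = true.
(damp) alone gives damp = true.
Suppose navy = true.
(!green) alone gives green = false.
Every clause is now satisfied; cyan is unconstrained.

green ↦ false, navy ↦ true, east ↦ true, cyan ↦ true, damp ↦ true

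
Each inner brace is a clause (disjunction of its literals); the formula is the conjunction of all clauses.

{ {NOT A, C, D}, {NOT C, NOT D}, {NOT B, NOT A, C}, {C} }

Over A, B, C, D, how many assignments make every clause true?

There are 2^4 = 16 truth assignments over (A, B, C, D).
Check each against the 4 clauses (columns in the order A, B, C, D):
  F F F F  ✗ fails (C)
  F F F T  ✗ fails (C)
  F F T F  ✓ satisfies all
  F F T T  ✗ fails (NOT C OR NOT D)
  F T F F  ✗ fails (C)
  F T F T  ✗ fails (C)
  F T T F  ✓ satisfies all
  F T T T  ✗ fails (NOT C OR NOT D)
  T F F F  ✗ fails (NOT A OR C OR D)
  T F F T  ✗ fails (C)
  T F T F  ✓ satisfies all
  T F T T  ✗ fails (NOT C OR NOT D)
  T T F F  ✗ fails (NOT A OR C OR D)
  T T F T  ✗ fails (NOT B OR NOT A OR C)
  T T T F  ✓ satisfies all
  T T T T  ✗ fails (NOT C OR NOT D)
4 of the 16 rows are models.

4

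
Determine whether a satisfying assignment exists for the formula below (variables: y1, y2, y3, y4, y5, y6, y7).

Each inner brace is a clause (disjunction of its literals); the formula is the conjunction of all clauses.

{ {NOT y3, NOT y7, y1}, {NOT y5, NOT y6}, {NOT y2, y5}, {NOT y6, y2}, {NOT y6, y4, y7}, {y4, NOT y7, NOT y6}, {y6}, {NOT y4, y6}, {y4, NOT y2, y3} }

From the singleton clause (y6), y6 = true.
From the singleton clause (NOT y5), y5 = false.
From the singleton clause (NOT y2), y2 = false.
But (y2) is also a unit clause — contradiction.
No assignment satisfies every clause.

Unsatisfiable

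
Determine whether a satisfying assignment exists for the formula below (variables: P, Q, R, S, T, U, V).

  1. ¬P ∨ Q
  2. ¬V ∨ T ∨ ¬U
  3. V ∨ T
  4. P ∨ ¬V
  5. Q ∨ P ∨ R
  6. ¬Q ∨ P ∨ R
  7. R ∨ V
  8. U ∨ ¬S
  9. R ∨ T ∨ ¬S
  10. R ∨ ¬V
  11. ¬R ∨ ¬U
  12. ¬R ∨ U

Branch on P: set P = False.
From the singleton clause (¬V), V = False.
From the singleton clause (T), T = True.
From the singleton clause (R), R = True.
From the singleton clause (¬U), U = False.
That conflicts with the unit clause (U).
That branch fails; take P = True instead.
From the singleton clause (Q), Q = True.
Branch on V: set V = True.
From the singleton clause (R), R = True.
From the singleton clause (¬U), U = False.
That conflicts with the unit clause (U).
That branch fails; take V = False instead.
From the singleton clause (T), T = True.
From the singleton clause (R), R = True.
From the singleton clause (¬U), U = False.
That conflicts with the unit clause (U).
Both values of V lead to a conflict.
Both values of P lead to a conflict.
No assignment satisfies every clause.

No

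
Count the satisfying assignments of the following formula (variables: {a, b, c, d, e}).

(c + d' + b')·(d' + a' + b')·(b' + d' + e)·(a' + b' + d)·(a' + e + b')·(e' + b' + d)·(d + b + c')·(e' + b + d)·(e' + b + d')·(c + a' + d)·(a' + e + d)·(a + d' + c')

6

There are 2^5 = 32 truth assignments over (a, b, c, d, e).
Split on c. With c = 1, the clauses containing c are satisfied and c' drops from the rest; 2 of the 2^4 = 16 assignments to the other variables satisfy what remains.
With c = 0, by the same count on the reduced clause set, 4 assignments work.
(One model: a=F, b=F, c=F, d=F, e=F.)
Total: 2 + 4 = 6.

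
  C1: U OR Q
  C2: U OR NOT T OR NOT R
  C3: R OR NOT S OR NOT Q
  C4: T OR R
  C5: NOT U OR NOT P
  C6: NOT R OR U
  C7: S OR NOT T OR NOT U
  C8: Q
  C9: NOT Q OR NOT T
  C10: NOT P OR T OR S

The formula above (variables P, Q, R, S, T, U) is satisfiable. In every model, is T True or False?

Suppose T = true.
(Q) alone gives Q = true.
But (NOT Q) is also a unit clause — contradiction.
So every satisfying assignment has T = False.

False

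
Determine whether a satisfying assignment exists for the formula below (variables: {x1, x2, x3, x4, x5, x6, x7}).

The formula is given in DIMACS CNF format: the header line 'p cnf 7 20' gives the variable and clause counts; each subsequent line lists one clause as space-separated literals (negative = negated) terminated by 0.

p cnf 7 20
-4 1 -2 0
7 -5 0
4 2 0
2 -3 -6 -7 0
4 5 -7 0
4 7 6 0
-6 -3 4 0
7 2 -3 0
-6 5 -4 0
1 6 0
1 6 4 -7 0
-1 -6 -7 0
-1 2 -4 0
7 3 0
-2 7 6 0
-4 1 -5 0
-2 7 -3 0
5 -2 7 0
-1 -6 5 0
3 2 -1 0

Try x7 = True.
Try x4 = True.
Try x1 = True.
The clause (¬x6) is unit, so x6 = False.
The clause (x2) is unit, so x2 = True.
Every clause is now satisfied; x3, x5 are unconstrained.
A satisfying assignment: x1: True,  x2: True,  x3: True,  x4: True,  x5: True,  x6: False,  x7: True.

Yes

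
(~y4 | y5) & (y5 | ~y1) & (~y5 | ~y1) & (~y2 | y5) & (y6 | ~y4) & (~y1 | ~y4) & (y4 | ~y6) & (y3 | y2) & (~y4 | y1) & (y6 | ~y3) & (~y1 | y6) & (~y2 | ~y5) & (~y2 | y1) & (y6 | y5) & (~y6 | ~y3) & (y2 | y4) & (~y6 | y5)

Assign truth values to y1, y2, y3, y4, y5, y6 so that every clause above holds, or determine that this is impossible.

UNSATISFIABLE

Suppose y4 = 0.
(~y6) alone gives y6 = 0.
(~y3) alone gives y3 = 0.
(y2) alone gives y2 = 1.
(y5) alone gives y5 = 1.
That conflicts with the unit clause (~y5).
Undo y4 and try y4 = 1.
(y5) alone gives y5 = 1.
(~y1) alone gives y1 = 0.
That conflicts with the unit clause (y1).
Either choice for y4 ends in contradiction.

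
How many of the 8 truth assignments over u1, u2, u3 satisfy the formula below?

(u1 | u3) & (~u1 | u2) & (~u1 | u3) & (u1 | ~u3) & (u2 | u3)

There are 2^3 = 8 truth assignments over (u1, u2, u3).
Check each against the 5 clauses (columns in the order u1, u2, u3):
  F F F  ✗ fails (u1 | u3)
  F F T  ✗ fails (u1 | ~u3)
  F T F  ✗ fails (u1 | u3)
  F T T  ✗ fails (u1 | ~u3)
  T F F  ✗ fails (~u1 | u2)
  T F T  ✗ fails (~u1 | u2)
  T T F  ✗ fails (~u1 | u3)
  T T T  ✓ satisfies all
1 of the 8 rows is a model.

1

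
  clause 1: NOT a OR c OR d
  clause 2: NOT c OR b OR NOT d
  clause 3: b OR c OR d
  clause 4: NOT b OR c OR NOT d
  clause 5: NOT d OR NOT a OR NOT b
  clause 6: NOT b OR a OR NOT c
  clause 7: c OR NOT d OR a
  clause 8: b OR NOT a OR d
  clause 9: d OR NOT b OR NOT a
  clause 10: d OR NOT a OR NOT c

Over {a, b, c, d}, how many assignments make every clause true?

3

There are 2^4 = 16 truth assignments over (a, b, c, d).
Check each against the 10 clauses (columns in the order a, b, c, d):
  F F F F  ✗ fails (b OR c OR d)
  F F F T  ✗ fails (c OR NOT d OR a)
  F F T F  ✓ satisfies all
  F F T T  ✗ fails (NOT c OR b OR NOT d)
  F T F F  ✓ satisfies all
  F T F T  ✗ fails (NOT b OR c OR NOT d)
  F T T F  ✗ fails (NOT b OR a OR NOT c)
  F T T T  ✗ fails (NOT b OR a OR NOT c)
  T F F F  ✗ fails (NOT a OR c OR d)
  T F F T  ✓ satisfies all
  T F T F  ✗ fails (b OR NOT a OR d)
  T F T T  ✗ fails (NOT c OR b OR NOT d)
  T T F F  ✗ fails (NOT a OR c OR d)
  T T F T  ✗ fails (NOT b OR c OR NOT d)
  T T T F  ✗ fails (d OR NOT b OR NOT a)
  T T T T  ✗ fails (NOT d OR NOT a OR NOT b)
3 of the 16 rows are models.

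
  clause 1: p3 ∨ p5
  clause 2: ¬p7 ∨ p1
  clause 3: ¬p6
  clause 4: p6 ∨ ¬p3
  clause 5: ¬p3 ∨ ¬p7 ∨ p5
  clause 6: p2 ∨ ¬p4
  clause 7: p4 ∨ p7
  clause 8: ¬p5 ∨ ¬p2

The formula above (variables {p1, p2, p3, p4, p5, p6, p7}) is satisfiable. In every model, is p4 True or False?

False

Suppose p4 = True.
From the singleton clause (¬p6), p6 = False.
From the singleton clause (¬p3), p3 = False.
From the singleton clause (p5), p5 = True.
From the singleton clause (p2), p2 = True.
That conflicts with the unit clause (¬p2).
So every satisfying assignment has p4 = False.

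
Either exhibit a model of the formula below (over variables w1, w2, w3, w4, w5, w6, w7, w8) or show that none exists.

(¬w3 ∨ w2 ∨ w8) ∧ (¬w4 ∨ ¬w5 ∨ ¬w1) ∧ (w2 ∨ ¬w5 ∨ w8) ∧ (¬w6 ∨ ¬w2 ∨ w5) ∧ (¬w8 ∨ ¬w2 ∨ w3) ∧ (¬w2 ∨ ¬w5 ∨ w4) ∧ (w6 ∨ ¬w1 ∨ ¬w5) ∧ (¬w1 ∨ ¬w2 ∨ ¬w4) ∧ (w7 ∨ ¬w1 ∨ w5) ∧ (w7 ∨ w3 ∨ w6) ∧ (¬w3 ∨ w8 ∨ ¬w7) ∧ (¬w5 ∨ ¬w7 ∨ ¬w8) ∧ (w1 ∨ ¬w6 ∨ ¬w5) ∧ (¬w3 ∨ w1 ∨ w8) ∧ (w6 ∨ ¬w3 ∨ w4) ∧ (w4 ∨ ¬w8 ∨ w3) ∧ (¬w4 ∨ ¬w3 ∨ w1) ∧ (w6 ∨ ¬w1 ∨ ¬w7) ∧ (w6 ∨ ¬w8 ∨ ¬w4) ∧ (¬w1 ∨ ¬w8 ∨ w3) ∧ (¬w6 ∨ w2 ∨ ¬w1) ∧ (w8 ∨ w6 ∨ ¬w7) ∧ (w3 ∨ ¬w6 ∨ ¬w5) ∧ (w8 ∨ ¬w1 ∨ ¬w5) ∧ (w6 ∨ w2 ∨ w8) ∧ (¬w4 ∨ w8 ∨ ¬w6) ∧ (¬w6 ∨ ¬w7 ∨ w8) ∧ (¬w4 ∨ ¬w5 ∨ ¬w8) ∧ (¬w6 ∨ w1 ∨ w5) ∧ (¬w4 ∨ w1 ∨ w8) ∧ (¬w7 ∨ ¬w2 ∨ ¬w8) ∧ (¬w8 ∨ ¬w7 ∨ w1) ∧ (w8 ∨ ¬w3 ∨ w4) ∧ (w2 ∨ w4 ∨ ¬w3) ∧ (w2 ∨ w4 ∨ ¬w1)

Try w3 = False.
Try w8 = False.
Try w2 = True.
Try w6 = False.
Unit clause (w7) forces w7 = True.
But (¬w7) is also a unit clause — contradiction.
That branch fails; take w6 = True instead.
Unit clause (w5) forces w5 = True.
But (¬w5) is also a unit clause — contradiction.
Neither w6 = True nor w6 = False works.
That branch fails; take w2 = False instead.
Unit clause (¬w5) forces w5 = False.
Unit clause (w6) forces w6 = True.
Unit clause (¬w1) forces w1 = False.
But (w1) is also a unit clause — contradiction.
Neither w2 = True nor w2 = False works.
That branch fails; take w8 = True instead.
Unit clause (¬w2) forces w2 = False.
Unit clause (w4) forces w4 = True.
Unit clause (w6) forces w6 = True.
Unit clause (¬w1) forces w1 = False.
Unit clause (¬w5) forces w5 = False.
But (w5) is also a unit clause — contradiction.
Neither w8 = True nor w8 = False works.
That branch fails; take w3 = True instead.
Try w2 = True.
Try w6 = False.
Unit clause (w4) forces w4 = True.
Unit clause (¬w1) forces w1 = False.
But (w1) is also a unit clause — contradiction.
That branch fails; take w6 = True instead.
Unit clause (w5) forces w5 = True.
Unit clause (w4) forces w4 = True.
Unit clause (¬w1) forces w1 = False.
But (w1) is also a unit clause — contradiction.
Neither w6 = True nor w6 = False works.
That branch fails; take w2 = False instead.
Unit clause (w8) forces w8 = True.
Unit clause (w4) forces w4 = True.
Unit clause (w1) forces w1 = True.
Unit clause (¬w5) forces w5 = False.
Unit clause (w7) forces w7 = True.
Unit clause (w6) forces w6 = True.
But (¬w6) is also a unit clause — contradiction.
Neither w2 = True nor w2 = False works.
Neither w3 = True nor w3 = False works.

UNSATISFIABLE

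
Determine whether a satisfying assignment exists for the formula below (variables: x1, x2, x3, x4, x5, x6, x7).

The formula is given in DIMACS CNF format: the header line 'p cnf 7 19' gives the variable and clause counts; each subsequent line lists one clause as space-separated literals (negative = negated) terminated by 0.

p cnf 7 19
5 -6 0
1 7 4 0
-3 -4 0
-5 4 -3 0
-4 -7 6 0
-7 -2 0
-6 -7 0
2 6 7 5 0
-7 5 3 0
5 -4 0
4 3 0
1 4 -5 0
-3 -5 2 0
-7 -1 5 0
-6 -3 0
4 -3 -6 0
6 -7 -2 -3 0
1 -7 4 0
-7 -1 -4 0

Satisfiable

Suppose x5 = True.
Suppose x3 = False.
(x4) alone gives x4 = True.
Suppose x7 = False.
All clauses hold; x1, x2, x6 can take either value.
A satisfying assignment: x1: False,  x2: True,  x3: False,  x4: True,  x5: True,  x6: False,  x7: False.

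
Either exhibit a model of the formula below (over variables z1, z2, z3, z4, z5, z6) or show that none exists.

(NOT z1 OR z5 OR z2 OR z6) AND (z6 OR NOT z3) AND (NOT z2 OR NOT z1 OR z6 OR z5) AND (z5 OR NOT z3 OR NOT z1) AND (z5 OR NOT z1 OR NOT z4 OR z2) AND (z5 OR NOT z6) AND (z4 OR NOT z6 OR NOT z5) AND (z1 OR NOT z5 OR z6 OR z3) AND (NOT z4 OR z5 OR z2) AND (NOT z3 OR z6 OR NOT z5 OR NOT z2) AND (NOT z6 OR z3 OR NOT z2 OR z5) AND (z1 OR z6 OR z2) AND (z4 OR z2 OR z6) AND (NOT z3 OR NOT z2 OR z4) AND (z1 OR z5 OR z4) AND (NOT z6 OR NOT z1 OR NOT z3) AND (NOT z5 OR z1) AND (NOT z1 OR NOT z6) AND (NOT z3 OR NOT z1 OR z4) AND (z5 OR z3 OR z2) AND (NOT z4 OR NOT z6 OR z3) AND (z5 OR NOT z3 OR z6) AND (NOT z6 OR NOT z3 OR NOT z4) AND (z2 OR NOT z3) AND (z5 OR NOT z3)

z1 ↦ true,  z2 ↦ true,  z3 ↦ false,  z4 ↦ true,  z5 ↦ true,  z6 ↦ false

Case z6 = false:
Unit clause (NOT z3) forces z3 = false.
Case z1 = true:
Case z5 = true:
Case z4 = true:
No clause remains; z2 is free.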